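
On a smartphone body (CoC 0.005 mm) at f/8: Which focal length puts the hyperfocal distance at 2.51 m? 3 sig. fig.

10.0 mm

From H = f²/(N·c) + f, with f ≪ H: f ≈ √(H·N·c) = √(2510 × 8 × 0.005) = √100.40 ≈ 10.02 mm.
The +f correction barely moves this — solving exactly, f² + N·c·f − N·c·H = 0 ⇒ f = (−N·c + √((N·c)² + 4·N·c·H))/2 = (−0.04 + √401.60)/2 ≈ 10.000 mm, so f ≈ 10.0 mm.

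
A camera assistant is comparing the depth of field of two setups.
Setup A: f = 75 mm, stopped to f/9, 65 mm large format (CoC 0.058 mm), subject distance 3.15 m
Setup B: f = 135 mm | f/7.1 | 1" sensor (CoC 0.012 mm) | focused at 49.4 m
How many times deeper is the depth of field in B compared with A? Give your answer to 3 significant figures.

12.3

Setup A: H = 75²/(9×0.058) + 75 ≈ 10850.9 mm; DoF = Df − Dn = 4407.8 − 2450.7 ≈ 1957.1 mm.
Setup B: H = 135²/(7.1×0.012) + 135 ≈ 214043.5 mm; DoF = Df − Dn = 64182 − 40153 ≈ 24029 mm.
Ratio = 24029 / 1957.1 ≈ 12.3.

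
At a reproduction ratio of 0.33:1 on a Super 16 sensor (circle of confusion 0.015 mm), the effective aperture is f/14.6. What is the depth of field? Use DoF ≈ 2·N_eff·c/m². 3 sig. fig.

At magnification m, DoF ≈ 2·N_eff·c/m² = 2 × 14.6 × 0.015 / 0.33² = 0.438 / 0.1089 ≈ 4.02 mm.

4.02 mm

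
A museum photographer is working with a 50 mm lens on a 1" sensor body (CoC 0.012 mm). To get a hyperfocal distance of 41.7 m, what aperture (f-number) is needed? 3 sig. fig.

f/5

Rearrange H = f²/(N·c) + f for N: N = f² / ((H − f)·c).
N = 50² / ((41700 − 50) × 0.012) = 2500 / 499.8 ≈ 5.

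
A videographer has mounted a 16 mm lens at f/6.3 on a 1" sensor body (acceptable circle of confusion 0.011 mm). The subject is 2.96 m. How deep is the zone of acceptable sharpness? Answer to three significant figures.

12.9 m

Hyperfocal distance H = f²/(N·c) + f = 16²/(6.3 × 0.011) + 16 = 256/0.0693 + 16 ≈ 3710.1 mm ≈ 3.710 m.
Near limit Dn = s·(H − f)/(H + s − 2f) = 2960 × (3710.1 − 16) / (3710.1 + 2960 − 2 × 16) = 2960 × 3694.1 / 6638.1 ≈ 1647 mm.
Far limit Df = s·(H − f)/(H − s) = 2960 × (3710.1 − 16) / (3710.1 − 2960) = 2960 × 3694.1 / 750.1 ≈ 14578 mm.
Depth of field = Df − Dn = 14578 − 1647 ≈ 12931 mm ≈ 12.9 m.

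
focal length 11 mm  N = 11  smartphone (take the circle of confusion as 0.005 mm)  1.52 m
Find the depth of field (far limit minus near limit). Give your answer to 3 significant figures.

3.94 m

Hyperfocal distance H = f²/(N·c) + f = 11²/(11 × 0.005) + 11 = 121/0.055 + 11 ≈ 2211.0 mm ≈ 2.211 m.
Near limit Dn = s·(H − f)/(H + s − 2f) = 1520 × (2211.0 − 11) / (2211.0 + 1520 − 2 × 11) = 1520 × 2200.0 / 3709.0 ≈ 901.6 mm.
Far limit Df = s·(H − f)/(H − s) = 1520 × (2211.0 − 11) / (2211.0 − 1520) = 1520 × 2200.0 / 691.0 ≈ 4839.4 mm.
Depth of field = Df − Dn = 4839.4 − 901.6 ≈ 3937.8 mm ≈ 3.94 m.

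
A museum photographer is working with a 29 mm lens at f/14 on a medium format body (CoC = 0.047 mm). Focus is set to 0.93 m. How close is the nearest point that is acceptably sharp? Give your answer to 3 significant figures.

Hyperfocal distance H = f²/(N·c) + f = 29²/(14 × 0.047) + 29 = 841/0.658 + 29 ≈ 1307.1 mm ≈ 1.307 m.
Near limit Dn = s·(H − f)/(H + s − 2f) = 930 × (1307.1 − 29) / (1307.1 + 930 − 2 × 29) = 930 × 1278.1 / 2179.1 ≈ 545.47 mm ≈ 0.545 m.

0.545 m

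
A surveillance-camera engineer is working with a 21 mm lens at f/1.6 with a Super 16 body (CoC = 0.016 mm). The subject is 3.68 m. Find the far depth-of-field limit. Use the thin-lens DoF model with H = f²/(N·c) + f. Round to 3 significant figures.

Hyperfocal distance H = f²/(N·c) + f = 21²/(1.6 × 0.016) + 21 = 441/0.0256 + 21 ≈ 17247.6 mm ≈ 17.25 m.
Far limit Df = s·(H − f)/(H − s) = 3680 × (17247.6 − 21) / (17247.6 − 3680) = 3680 × 17226.6 / 13567.6 ≈ 4672.4 mm ≈ 4.67 m.

4.67 m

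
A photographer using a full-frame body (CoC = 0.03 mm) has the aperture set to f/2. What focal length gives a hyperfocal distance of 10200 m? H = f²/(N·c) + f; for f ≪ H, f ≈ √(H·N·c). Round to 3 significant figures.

782 mm

From H = f²/(N·c) + f, with f ≪ H: f ≈ √(H·N·c) = √(10200000 × 2 × 0.03) = √612000 ≈ 782.3 mm.
The +f correction barely moves this — solving exactly, f² + N·c·f − N·c·H = 0 ⇒ f = (−N·c + √((N·c)² + 4·N·c·H))/2 = (−0.06 + √2448000)/2 ≈ 782.27 mm, so f ≈ 782 mm.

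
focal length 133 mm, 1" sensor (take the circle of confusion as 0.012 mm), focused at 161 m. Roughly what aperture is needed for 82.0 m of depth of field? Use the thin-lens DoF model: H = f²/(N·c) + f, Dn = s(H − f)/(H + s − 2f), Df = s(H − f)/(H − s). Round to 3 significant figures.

Write h = H − f = f²/(N·c). The thin-lens limits are Dn = s·h/(h + (s−f)) and Df = s·h/(h − (s−f)), so DoF = Df − Dn = 2·s·(s−f)·h / (h² − (s−f)²).
That is a quadratic in h: DoF·h² − 2·s·(s−f)·h − DoF·(s−f)² = 0 ⇒ h = (s−f)·(s + √(s² + DoF²)) / DoF = 160867 × (161000 + √(161000² + 82000²)) / 82000 = 160867 × (161000 + 180679) / 82000 ≈ 670304 mm.
Then N = f²/(c·h) = 133² / (0.012 × 670304) = 17689 / 8043.6 ≈ 2.20.

f/2.20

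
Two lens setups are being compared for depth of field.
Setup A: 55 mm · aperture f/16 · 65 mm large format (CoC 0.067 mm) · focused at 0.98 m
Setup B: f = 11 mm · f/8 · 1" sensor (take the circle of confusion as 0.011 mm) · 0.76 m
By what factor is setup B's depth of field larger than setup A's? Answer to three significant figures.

1.64

Setup A: H = 55²/(16×0.067) + 55 ≈ 2876.8 mm; DoF = Df − Dn = 1457.90 − 738.06 ≈ 719.84 mm.
Setup B: H = 11²/(8×0.011) + 11 ≈ 1386.0 mm; DoF = Df − Dn = 1669.3 − 492.0 ≈ 1177.3 mm.
Ratio = 1177.3 / 719.84 ≈ 1.64.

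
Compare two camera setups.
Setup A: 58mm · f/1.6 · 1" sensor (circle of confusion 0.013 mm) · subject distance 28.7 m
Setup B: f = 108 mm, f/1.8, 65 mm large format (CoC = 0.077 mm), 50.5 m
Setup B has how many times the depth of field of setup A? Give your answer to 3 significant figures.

Setup A: H = 58²/(1.6×0.013) + 58 ≈ 161788.8 mm; DoF = Df − Dn = 34877 − 24382 ≈ 10495 mm.
Setup B: H = 108²/(1.8×0.077) + 108 ≈ 84263.8 mm; DoF = Df − Dn = 125870 − 31586 ≈ 94284 mm.
Ratio = 94284 / 10495 ≈ 8.98.

8.98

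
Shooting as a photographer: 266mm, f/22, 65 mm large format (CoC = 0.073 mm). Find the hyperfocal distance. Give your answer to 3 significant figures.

Hyperfocal distance H = f²/(N·c) + f = 266²/(22 × 0.073) + 266 = 70756/1.606 + 266 ≈ 44323.3 mm ≈ 44.3 m.

44.3 m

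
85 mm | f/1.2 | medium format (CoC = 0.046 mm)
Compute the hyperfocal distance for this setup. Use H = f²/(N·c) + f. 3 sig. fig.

Hyperfocal distance H = f²/(N·c) + f = 85²/(1.2 × 0.046) + 85 = 7225/0.0552 + 85 ≈ 130972.7 mm ≈ 131 m.

131 m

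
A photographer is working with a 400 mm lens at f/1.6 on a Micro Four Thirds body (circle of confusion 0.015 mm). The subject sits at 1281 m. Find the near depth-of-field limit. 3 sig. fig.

1070 m

Hyperfocal distance H = f²/(N·c) + f = 400²/(1.6 × 0.015) + 400 = 160000/0.024 + 400 ≈ 6667066.7 mm ≈ 6667 m.
Near limit Dn = s·(H − f)/(H + s − 2f) = 1281000 × (6667066.7 − 400) / (6667066.7 + 1281000 − 2 × 400) = 1281000 × 6666666.7 / 7947266.7 ≈ 1074583 mm ≈ 1070 m.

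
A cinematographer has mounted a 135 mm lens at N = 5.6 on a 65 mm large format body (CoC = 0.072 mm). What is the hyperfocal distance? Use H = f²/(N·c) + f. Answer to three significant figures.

45.3 m

Hyperfocal distance H = f²/(N·c) + f = 135²/(5.6 × 0.072) + 135 = 18225/0.4032 + 135 ≈ 45335.9 mm ≈ 45.3 m.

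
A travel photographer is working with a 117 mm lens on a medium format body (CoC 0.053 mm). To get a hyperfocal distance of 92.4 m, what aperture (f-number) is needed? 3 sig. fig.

Rearrange H = f²/(N·c) + f for N: N = f² / ((H − f)·c).
N = 117² / ((92400 − 117) × 0.053) = 13689 / 4891 ≈ 2.80.

f/2.80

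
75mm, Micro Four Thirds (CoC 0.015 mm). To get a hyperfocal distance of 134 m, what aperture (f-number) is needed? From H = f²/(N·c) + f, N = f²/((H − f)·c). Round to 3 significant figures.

Rearrange H = f²/(N·c) + f for N: N = f² / ((H − f)·c).
N = 75² / ((134000 − 75) × 0.015) = 5625 / 2009 ≈ 2.80.

f/2.80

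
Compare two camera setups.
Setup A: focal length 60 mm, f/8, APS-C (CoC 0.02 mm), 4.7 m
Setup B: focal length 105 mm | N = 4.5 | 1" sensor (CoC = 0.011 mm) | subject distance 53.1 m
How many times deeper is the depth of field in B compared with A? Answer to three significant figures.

Setup A: H = 60²/(8×0.02) + 60 ≈ 22560.0 mm; DoF = Df − Dn = 5921.1 − 3896.5 ≈ 2024.6 mm.
Setup B: H = 105²/(4.5×0.011) + 105 ≈ 222832.3 mm; DoF = Df − Dn = 69679 − 42894 ≈ 26785 mm.
Ratio = 26785 / 2024.6 ≈ 13.2.

13.2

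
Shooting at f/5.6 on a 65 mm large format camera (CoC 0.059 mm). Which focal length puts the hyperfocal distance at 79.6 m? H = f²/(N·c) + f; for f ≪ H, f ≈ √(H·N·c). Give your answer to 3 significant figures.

From H = f²/(N·c) + f, with f ≪ H: f ≈ √(H·N·c) = √(79600 × 5.6 × 0.059) = √26300 ≈ 162.2 mm.
The +f correction barely moves this — solving exactly, f² + N·c·f − N·c·H = 0 ⇒ f = (−N·c + √((N·c)² + 4·N·c·H))/2 = (−0.3304 + √105199)/2 ≈ 162.01 mm, so f ≈ 162 mm.

162 mm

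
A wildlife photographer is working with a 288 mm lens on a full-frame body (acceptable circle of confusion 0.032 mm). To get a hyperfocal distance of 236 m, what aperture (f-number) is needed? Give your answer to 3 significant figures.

f/11

Rearrange H = f²/(N·c) + f for N: N = f² / ((H − f)·c).
N = 288² / ((236000 − 288) × 0.032) = 82944 / 7543 ≈ 11.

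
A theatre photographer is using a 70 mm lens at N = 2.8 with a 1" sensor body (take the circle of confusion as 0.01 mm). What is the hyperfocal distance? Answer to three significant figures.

175 m

Hyperfocal distance H = f²/(N·c) + f = 70²/(2.8 × 0.01) + 70 = 4900/0.028 + 70 ≈ 175070.0 mm ≈ 175 m.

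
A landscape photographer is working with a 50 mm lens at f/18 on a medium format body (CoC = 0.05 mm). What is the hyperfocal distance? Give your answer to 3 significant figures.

2.83 m

Hyperfocal distance H = f²/(N·c) + f = 50²/(18 × 0.05) + 50 = 2500/0.9 + 50 ≈ 2827.8 mm ≈ 2.83 m.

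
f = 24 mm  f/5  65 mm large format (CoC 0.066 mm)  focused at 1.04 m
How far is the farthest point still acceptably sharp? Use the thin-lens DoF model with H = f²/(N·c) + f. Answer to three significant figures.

2.49 m

Hyperfocal distance H = f²/(N·c) + f = 24²/(5 × 0.066) + 24 = 576/0.33 + 24 ≈ 1769.5 mm ≈ 1.769 m.
Far limit Df = s·(H − f)/(H − s) = 1040 × (1769.5 − 24) / (1769.5 − 1040) = 1040 × 1745.5 / 729.5 ≈ 2488.5 mm ≈ 2.49 m.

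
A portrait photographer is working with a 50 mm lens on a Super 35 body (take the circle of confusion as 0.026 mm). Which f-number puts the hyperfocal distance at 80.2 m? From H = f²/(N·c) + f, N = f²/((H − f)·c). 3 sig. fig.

Rearrange H = f²/(N·c) + f for N: N = f² / ((H − f)·c).
N = 50² / ((80200 − 50) × 0.026) = 2500 / 2084 ≈ 1.20.

f/1.20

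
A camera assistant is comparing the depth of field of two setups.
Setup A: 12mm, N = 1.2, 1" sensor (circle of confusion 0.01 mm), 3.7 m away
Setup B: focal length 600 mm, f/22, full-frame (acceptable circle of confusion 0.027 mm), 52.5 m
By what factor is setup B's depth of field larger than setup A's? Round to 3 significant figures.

3.61

Setup A: H = 12²/(1.2×0.01) + 12 ≈ 12012.0 mm; DoF = Df − Dn = 5341.7 − 2830.2 ≈ 2511.5 mm.
Setup B: H = 600²/(22×0.027) + 600 ≈ 606660.6 mm; DoF = Df − Dn = 57416.9 − 48358.8 ≈ 9058.1 mm.
Ratio = 9058.1 / 2511.5 ≈ 3.61.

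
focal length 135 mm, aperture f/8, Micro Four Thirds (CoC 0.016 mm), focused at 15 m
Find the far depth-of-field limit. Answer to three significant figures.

Hyperfocal distance H = f²/(N·c) + f = 135²/(8 × 0.016) + 135 = 18225/0.128 + 135 ≈ 142517.8 mm ≈ 142.5 m.
Far limit Df = s·(H − f)/(H − s) = 15000 × (142517.8 − 135) / (142517.8 − 15000) = 15000 × 142382.8 / 127517.8 ≈ 16749 mm ≈ 16.7 m.

16.7 m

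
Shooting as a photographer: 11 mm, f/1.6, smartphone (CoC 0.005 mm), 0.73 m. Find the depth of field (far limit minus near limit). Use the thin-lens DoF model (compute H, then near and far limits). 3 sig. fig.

Hyperfocal distance H = f²/(N·c) + f = 11²/(1.6 × 0.005) + 11 = 121/0.008 + 11 ≈ 15136.0 mm ≈ 15.14 m.
Near limit Dn = s·(H − f)/(H + s − 2f) = 730 × (15136.0 − 11) / (15136.0 + 730 − 2 × 11) = 730 × 15125.0 / 15844.0 ≈ 696.873 mm.
Far limit Df = s·(H − f)/(H − s) = 730 × (15136.0 − 11) / (15136.0 − 730) = 730 × 15125.0 / 14406.0 ≈ 766.434 mm.
Depth of field = Df − Dn = 766.434 − 696.873 ≈ 69.561 mm.

69.6 mm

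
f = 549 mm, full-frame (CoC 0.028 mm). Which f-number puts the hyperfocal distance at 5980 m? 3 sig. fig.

Rearrange H = f²/(N·c) + f for N: N = f² / ((H − f)·c).
N = 549² / ((5980000 − 549) × 0.028) = 301401 / 167425 ≈ 1.80.

f/1.80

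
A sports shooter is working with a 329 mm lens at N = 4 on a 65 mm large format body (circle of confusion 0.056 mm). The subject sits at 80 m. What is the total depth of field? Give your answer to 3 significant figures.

27.1 m

Hyperfocal distance H = f²/(N·c) + f = 329²/(4 × 0.056) + 329 = 108241/0.224 + 329 ≈ 483547.8 mm ≈ 483.5 m.
Near limit Dn = s·(H − f)/(H + s − 2f) = 80000 × (483547.8 − 329) / (483547.8 + 80000 − 2 × 329) = 80000 × 483218.8 / 562889.8 ≈ 68677 mm.
Far limit Df = s·(H − f)/(H − s) = 80000 × (483547.8 − 329) / (483547.8 − 80000) = 80000 × 483218.8 / 403547.8 ≈ 95794 mm.
Depth of field = Df − Dn = 95794 − 68677 ≈ 27117 mm ≈ 27.1 m.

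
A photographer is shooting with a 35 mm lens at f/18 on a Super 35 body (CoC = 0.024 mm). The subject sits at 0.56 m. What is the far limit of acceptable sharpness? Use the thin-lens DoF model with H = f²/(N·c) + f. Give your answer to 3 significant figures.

0.687 m

Hyperfocal distance H = f²/(N·c) + f = 35²/(18 × 0.024) + 35 = 1225/0.432 + 35 ≈ 2870.6 mm ≈ 2.871 m.
Far limit Df = s·(H − f)/(H − s) = 560 × (2870.6 − 35) / (2870.6 − 560) = 560 × 2835.6 / 2310.6 ≈ 687.24 mm ≈ 0.687 m.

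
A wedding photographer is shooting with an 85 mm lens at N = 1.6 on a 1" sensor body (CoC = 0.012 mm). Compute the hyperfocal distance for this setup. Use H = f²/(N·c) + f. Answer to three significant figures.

Hyperfocal distance H = f²/(N·c) + f = 85²/(1.6 × 0.012) + 85 = 7225/0.0192 + 85 ≈ 376387.1 mm ≈ 376 m.

376 m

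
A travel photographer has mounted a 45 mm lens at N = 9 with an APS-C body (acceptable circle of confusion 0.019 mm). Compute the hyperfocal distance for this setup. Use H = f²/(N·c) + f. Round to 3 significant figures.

Hyperfocal distance H = f²/(N·c) + f = 45²/(9 × 0.019) + 45 = 2025/0.171 + 45 ≈ 11887.1 mm ≈ 11.9 m.

11.9 m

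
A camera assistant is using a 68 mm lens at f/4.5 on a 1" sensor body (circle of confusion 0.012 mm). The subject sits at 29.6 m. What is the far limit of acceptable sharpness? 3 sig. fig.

45.2 m

Hyperfocal distance H = f²/(N·c) + f = 68²/(4.5 × 0.012) + 68 = 4624/0.054 + 68 ≈ 85697.6 mm ≈ 85.70 m.
Far limit Df = s·(H − f)/(H − s) = 29600 × (85697.6 − 68) / (85697.6 − 29600) = 29600 × 85629.6 / 56097.6 ≈ 45183 mm ≈ 45.2 m.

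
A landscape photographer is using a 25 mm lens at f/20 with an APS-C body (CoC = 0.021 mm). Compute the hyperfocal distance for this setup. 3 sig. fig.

Hyperfocal distance H = f²/(N·c) + f = 25²/(20 × 0.021) + 25 = 625/0.42 + 25 ≈ 1513.1 mm ≈ 1.51 m.

1.51 m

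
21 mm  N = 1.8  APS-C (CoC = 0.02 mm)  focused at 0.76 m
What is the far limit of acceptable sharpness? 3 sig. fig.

Hyperfocal distance H = f²/(N·c) + f = 21²/(1.8 × 0.02) + 21 = 441/0.036 + 21 ≈ 12271.0 mm ≈ 12.27 m.
Far limit Df = s·(H − f)/(H − s) = 760 × (12271.0 − 21) / (12271.0 − 760) = 760 × 12250.0 / 11511.0 ≈ 808.79 mm ≈ 0.809 m.

0.809 m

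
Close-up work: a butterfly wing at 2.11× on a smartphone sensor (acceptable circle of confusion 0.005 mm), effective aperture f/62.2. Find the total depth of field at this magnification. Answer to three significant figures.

0.140 mm

At magnification m, DoF ≈ 2·N_eff·c/m² = 2 × 62.2 × 0.005 / 2.11² = 0.622 / 4.452 ≈ 0.14 mm.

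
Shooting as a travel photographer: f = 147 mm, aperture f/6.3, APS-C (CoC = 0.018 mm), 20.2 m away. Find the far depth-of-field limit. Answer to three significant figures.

22.6 m

Hyperfocal distance H = f²/(N·c) + f = 147²/(6.3 × 0.018) + 147 = 21609/0.1134 + 147 ≈ 190702.6 mm ≈ 190.7 m.
Far limit Df = s·(H − f)/(H − s) = 20200 × (190702.6 − 147) / (190702.6 − 20200) = 20200 × 190555.6 / 170502.6 ≈ 22576 mm ≈ 22.6 m.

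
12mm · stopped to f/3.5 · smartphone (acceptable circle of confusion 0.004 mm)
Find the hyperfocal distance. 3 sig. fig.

10.3 m

Hyperfocal distance H = f²/(N·c) + f = 12²/(3.5 × 0.004) + 12 = 144/0.014 + 12 ≈ 10297.7 mm ≈ 10.3 m.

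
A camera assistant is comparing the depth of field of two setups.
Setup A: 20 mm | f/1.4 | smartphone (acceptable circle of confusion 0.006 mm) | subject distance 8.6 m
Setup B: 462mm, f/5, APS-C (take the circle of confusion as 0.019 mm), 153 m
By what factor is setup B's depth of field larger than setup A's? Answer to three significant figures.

Setup A: H = 20²/(1.4×0.006) + 20 ≈ 47639.0 mm; DoF = Df − Dn = 10490.1 − 7287.0 ≈ 3203.1 mm.
Setup B: H = 462²/(5×0.019) + 462 ≈ 2247240.9 mm; DoF = Df − Dn = 164144 − 143273 ≈ 20871 mm.
Ratio = 20871 / 3203.1 ≈ 6.52.

6.52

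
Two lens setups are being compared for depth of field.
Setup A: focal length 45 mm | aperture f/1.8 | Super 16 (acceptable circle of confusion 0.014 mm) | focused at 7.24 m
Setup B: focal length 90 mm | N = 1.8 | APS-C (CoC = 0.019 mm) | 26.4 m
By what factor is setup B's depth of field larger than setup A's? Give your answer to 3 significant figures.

4.54

Setup A: H = 45²/(1.8×0.014) + 45 ≈ 80402.1 mm; DoF = Df − Dn = 7952.0 − 6645.0 ≈ 1307.0 mm.
Setup B: H = 90²/(1.8×0.019) + 90 ≈ 236932.1 mm; DoF = Df − Dn = 29699.2 − 23760.5 ≈ 5938.7 mm.
Ratio = 5938.7 / 1307.0 ≈ 4.54.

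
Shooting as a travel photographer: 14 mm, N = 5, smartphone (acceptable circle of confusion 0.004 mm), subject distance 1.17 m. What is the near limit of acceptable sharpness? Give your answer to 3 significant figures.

Hyperfocal distance H = f²/(N·c) + f = 14²/(5 × 0.004) + 14 = 196/0.02 + 14 ≈ 9814.0 mm ≈ 9.814 m.
Near limit Dn = s·(H − f)/(H + s − 2f) = 1170 × (9814.0 − 14) / (9814.0 + 1170 − 2 × 14) = 1170 × 9800.0 / 10956.0 ≈ 1046.5 mm ≈ 1.05 m.

1.05 m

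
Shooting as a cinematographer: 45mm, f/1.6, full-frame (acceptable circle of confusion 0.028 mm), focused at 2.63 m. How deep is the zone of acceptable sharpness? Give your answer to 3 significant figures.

Hyperfocal distance H = f²/(N·c) + f = 45²/(1.6 × 0.028) + 45 = 2025/0.0448 + 45 ≈ 45245.9 mm ≈ 45.25 m.
Near limit Dn = s·(H − f)/(H + s − 2f) = 2630 × (45245.9 − 45) / (45245.9 + 2630 − 2 × 45) = 2630 × 45200.9 / 47785.9 ≈ 2487.73 mm.
Far limit Df = s·(H − f)/(H − s) = 2630 × (45245.9 − 45) / (45245.9 − 2630) = 2630 × 45200.9 / 42615.9 ≈ 2789.53 mm.
Depth of field = Df − Dn = 2789.53 − 2487.73 ≈ 301.80 mm.

302 mm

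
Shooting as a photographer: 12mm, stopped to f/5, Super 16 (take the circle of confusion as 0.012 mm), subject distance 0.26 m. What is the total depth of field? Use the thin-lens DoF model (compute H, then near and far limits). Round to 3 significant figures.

54.3 mm

Hyperfocal distance H = f²/(N·c) + f = 12²/(5 × 0.012) + 12 = 144/0.06 + 12 ≈ 2412.0 mm ≈ 2.412 m.
Near limit Dn = s·(H − f)/(H + s − 2f) = 260 × (2412.0 − 12) / (2412.0 + 260 − 2 × 12) = 260 × 2400.0 / 2648.0 ≈ 235.650 mm.
Far limit Df = s·(H − f)/(H − s) = 260 × (2412.0 − 12) / (2412.0 − 260) = 260 × 2400.0 / 2152.0 ≈ 289.963 mm.
Depth of field = Df − Dn = 289.963 − 235.650 ≈ 54.313 mm.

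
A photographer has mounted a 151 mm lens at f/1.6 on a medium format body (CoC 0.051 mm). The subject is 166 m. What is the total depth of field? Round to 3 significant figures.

304 m

Hyperfocal distance H = f²/(N·c) + f = 151²/(1.6 × 0.051) + 151 = 22801/0.0816 + 151 ≈ 279575.0 mm ≈ 279.6 m.
Near limit Dn = s·(H − f)/(H + s − 2f) = 166000 × (279575.0 − 151) / (279575.0 + 166000 − 2 × 151) = 166000 × 279424.0 / 445273.0 ≈ 104171 mm.
Far limit Df = s·(H − f)/(H − s) = 166000 × (279575.0 − 151) / (279575.0 − 166000) = 166000 × 279424.0 / 113575.0 ≈ 408403 mm.
Depth of field = Df − Dn = 408403 − 104171 ≈ 304232 mm ≈ 304 m.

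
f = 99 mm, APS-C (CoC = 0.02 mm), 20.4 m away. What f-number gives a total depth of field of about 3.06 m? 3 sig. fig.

Write h = H − f = f²/(N·c). The thin-lens limits are Dn = s·h/(h + (s−f)) and Df = s·h/(h − (s−f)), so DoF = Df − Dn = 2·s·(s−f)·h / (h² − (s−f)²).
That is a quadratic in h: DoF·h² − 2·s·(s−f)·h − DoF·(s−f)² = 0 ⇒ h = (s−f)·(s + √(s² + DoF²)) / DoF = 20301 × (20400 + √(20400² + 3060²)) / 3060 = 20301 × (20400 + 20628.2) / 3060 ≈ 272194 mm.
Then N = f²/(c·h) = 99² / (0.02 × 272194) = 9801 / 5443.9 ≈ 1.80.

f/1.80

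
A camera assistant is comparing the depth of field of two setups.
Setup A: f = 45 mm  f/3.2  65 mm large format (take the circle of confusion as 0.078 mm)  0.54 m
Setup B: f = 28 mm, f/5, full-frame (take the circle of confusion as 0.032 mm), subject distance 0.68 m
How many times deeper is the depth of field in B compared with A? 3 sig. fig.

2.79

Setup A: H = 45²/(3.2×0.078) + 45 ≈ 8158.0 mm; DoF = Df − Dn = 575.088 − 508.947 ≈ 66.141 mm.
Setup B: H = 28²/(5×0.032) + 28 ≈ 4928.0 mm; DoF = Df − Dn = 784.37 − 600.14 ≈ 184.23 mm.
Ratio = 184.23 / 66.141 ≈ 2.79.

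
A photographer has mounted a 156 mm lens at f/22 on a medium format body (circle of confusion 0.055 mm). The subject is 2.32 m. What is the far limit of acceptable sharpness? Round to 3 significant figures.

2.60 m

Hyperfocal distance H = f²/(N·c) + f = 156²/(22 × 0.055) + 156 = 24336/1.21 + 156 ≈ 20268.4 mm ≈ 20.27 m.
Far limit Df = s·(H − f)/(H − s) = 2320 × (20268.4 − 156) / (20268.4 − 2320) = 2320 × 20112.4 / 17948.4 ≈ 2599.7 mm ≈ 2.60 m.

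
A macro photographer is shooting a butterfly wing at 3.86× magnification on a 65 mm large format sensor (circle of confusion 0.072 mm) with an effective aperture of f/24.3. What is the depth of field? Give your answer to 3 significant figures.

At magnification m, DoF ≈ 2·N_eff·c/m² = 2 × 24.3 × 0.072 / 3.86² = 3.499 / 14.9 ≈ 0.235 mm.

0.235 mm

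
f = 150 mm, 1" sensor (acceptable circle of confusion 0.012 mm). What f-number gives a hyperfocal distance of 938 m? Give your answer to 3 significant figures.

f/2.00

Rearrange H = f²/(N·c) + f for N: N = f² / ((H − f)·c).
N = 150² / ((938000 − 150) × 0.012) = 22500 / 11254 ≈ 2.00.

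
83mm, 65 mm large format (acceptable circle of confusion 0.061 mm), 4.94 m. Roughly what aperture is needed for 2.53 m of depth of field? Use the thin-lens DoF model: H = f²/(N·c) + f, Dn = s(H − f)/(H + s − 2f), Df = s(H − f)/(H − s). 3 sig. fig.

f/5.61

Write h = H − f = f²/(N·c). The thin-lens limits are Dn = s·h/(h + (s−f)) and Df = s·h/(h − (s−f)), so DoF = Df − Dn = 2·s·(s−f)·h / (h² − (s−f)²).
That is a quadratic in h: DoF·h² − 2·s·(s−f)·h − DoF·(s−f)² = 0 ⇒ h = (s−f)·(s + √(s² + DoF²)) / DoF = 4857 × (4940 + √(4940² + 2530²)) / 2530 = 4857 × (4940 + 5550.18) / 2530 ≈ 20139 mm.
Then N = f²/(c·h) = 83² / (0.061 × 20139) = 6889 / 1228.5 ≈ 5.61.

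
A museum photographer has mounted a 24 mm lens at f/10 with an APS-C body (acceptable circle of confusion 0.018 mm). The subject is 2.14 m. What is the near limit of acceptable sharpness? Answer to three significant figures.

1.29 m

Hyperfocal distance H = f²/(N·c) + f = 24²/(10 × 0.018) + 24 = 576/0.18 + 24 ≈ 3224.0 mm ≈ 3.224 m.
Near limit Dn = s·(H − f)/(H + s − 2f) = 2140 × (3224.0 − 24) / (3224.0 + 2140 − 2 × 24) = 2140 × 3200.0 / 5316.0 ≈ 1288.2 mm ≈ 1.29 m.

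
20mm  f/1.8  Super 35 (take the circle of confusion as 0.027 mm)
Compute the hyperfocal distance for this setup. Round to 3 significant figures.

8.25 m

Hyperfocal distance H = f²/(N·c) + f = 20²/(1.8 × 0.027) + 20 = 400/0.0486 + 20 ≈ 8250.5 mm ≈ 8.25 m.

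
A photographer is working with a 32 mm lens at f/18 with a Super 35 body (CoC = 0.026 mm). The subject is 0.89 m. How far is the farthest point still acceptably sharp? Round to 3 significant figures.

Hyperfocal distance H = f²/(N·c) + f = 32²/(18 × 0.026) + 32 = 1024/0.468 + 32 ≈ 2220.0 mm ≈ 2.220 m.
Far limit Df = s·(H − f)/(H − s) = 890 × (2220.0 − 32) / (2220.0 − 890) = 890 × 2188.0 / 1330.0 ≈ 1464.1 mm ≈ 1.46 m.

1.46 m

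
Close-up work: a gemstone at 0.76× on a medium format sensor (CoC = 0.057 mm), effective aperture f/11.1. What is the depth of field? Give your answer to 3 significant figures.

At magnification m, DoF ≈ 2·N_eff·c/m² = 2 × 11.1 × 0.057 / 0.76² = 1.265 / 0.5776 ≈ 2.19 mm.

2.19 mm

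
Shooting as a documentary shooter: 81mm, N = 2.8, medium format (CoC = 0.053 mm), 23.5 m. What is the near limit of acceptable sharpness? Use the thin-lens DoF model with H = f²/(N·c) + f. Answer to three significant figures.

Hyperfocal distance H = f²/(N·c) + f = 81²/(2.8 × 0.053) + 81 = 6561/0.1484 + 81 ≈ 44292.6 mm ≈ 44.29 m.
Near limit Dn = s·(H − f)/(H + s − 2f) = 23500 × (44292.6 − 81) / (44292.6 + 23500 − 2 × 81) = 23500 × 44211.6 / 67630.6 ≈ 15362 mm ≈ 15.4 m.

15.4 m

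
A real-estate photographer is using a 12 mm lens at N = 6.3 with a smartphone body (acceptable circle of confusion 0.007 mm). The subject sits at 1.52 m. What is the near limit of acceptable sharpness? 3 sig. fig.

1.04 m

Hyperfocal distance H = f²/(N·c) + f = 12²/(6.3 × 0.007) + 12 = 144/0.0441 + 12 ≈ 3277.3 mm ≈ 3.277 m.
Near limit Dn = s·(H − f)/(H + s − 2f) = 1520 × (3277.3 − 12) / (3277.3 + 1520 − 2 × 12) = 1520 × 3265.3 / 4773.3 ≈ 1039.8 mm ≈ 1.04 m.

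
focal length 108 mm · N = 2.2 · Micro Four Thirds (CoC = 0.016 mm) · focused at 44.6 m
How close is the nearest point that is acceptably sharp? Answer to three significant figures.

Hyperfocal distance H = f²/(N·c) + f = 108²/(2.2 × 0.016) + 108 = 11664/0.0352 + 108 ≈ 331471.6 mm ≈ 331.5 m.
Near limit Dn = s·(H − f)/(H + s − 2f) = 44600 × (331471.6 − 108) / (331471.6 + 44600 − 2 × 108) = 44600 × 331363.6 / 375855.6 ≈ 39320 mm ≈ 39.3 m.

39.3 m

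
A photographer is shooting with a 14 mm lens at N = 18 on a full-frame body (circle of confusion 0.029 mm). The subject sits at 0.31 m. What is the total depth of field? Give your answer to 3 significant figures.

1.29 m

Hyperfocal distance H = f²/(N·c) + f = 14²/(18 × 0.029) + 14 = 196/0.522 + 14 ≈ 389.5 mm ≈ 0.389 m.
Near limit Dn = s·(H − f)/(H + s − 2f) = 310 × (389.5 − 14) / (389.5 + 310 − 2 × 14) = 310 × 375.5 / 671.5 ≈ 173.3 mm.
Far limit Df = s·(H − f)/(H − s) = 310 × (389.5 − 14) / (389.5 − 310) = 310 × 375.5 / 79.5 ≈ 1464.5 mm.
Depth of field = Df − Dn = 1464.5 − 173.3 ≈ 1291.2 mm ≈ 1.29 m.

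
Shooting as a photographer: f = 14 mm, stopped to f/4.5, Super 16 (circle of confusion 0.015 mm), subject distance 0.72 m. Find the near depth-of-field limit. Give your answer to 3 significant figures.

0.579 m

Hyperfocal distance H = f²/(N·c) + f = 14²/(4.5 × 0.015) + 14 = 196/0.0675 + 14 ≈ 2917.7 mm ≈ 2.918 m.
Near limit Dn = s·(H − f)/(H + s − 2f) = 720 × (2917.7 − 14) / (2917.7 + 720 − 2 × 14) = 720 × 2903.7 / 3609.7 ≈ 579.18 mm ≈ 0.579 m.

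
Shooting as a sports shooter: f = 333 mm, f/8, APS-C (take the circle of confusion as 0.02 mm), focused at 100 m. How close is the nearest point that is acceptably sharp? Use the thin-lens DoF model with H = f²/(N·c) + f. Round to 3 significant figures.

87.4 m

Hyperfocal distance H = f²/(N·c) + f = 333²/(8 × 0.02) + 333 = 110889/0.16 + 333 ≈ 693389.2 mm ≈ 693.4 m.
Near limit Dn = s·(H − f)/(H + s − 2f) = 100000 × (693389.2 − 333) / (693389.2 + 100000 − 2 × 333) = 100000 × 693056.2 / 792723.2 ≈ 87427 mm ≈ 87.4 m.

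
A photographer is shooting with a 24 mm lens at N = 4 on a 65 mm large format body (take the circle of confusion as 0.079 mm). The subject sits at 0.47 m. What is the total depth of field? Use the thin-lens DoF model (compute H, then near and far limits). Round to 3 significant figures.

Hyperfocal distance H = f²/(N·c) + f = 24²/(4 × 0.079) + 24 = 576/0.316 + 24 ≈ 1846.8 mm ≈ 1.847 m.
Near limit Dn = s·(H − f)/(H + s − 2f) = 470 × (1846.8 − 24) / (1846.8 + 470 − 2 × 24) = 470 × 1822.8 / 2268.8 ≈ 377.61 mm.
Far limit Df = s·(H − f)/(H − s) = 470 × (1846.8 − 24) / (1846.8 − 470) = 470 × 1822.8 / 1376.8 ≈ 622.25 mm.
Depth of field = Df − Dn = 622.25 − 377.61 ≈ 244.64 mm.

245 mm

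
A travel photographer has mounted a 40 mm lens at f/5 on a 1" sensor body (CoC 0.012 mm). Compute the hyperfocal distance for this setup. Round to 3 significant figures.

Hyperfocal distance H = f²/(N·c) + f = 40²/(5 × 0.012) + 40 = 1600/0.06 + 40 ≈ 26706.7 mm ≈ 26.7 m.

26.7 m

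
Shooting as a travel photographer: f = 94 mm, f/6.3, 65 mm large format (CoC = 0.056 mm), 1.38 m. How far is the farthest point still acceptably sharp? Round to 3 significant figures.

1.45 m

Hyperfocal distance H = f²/(N·c) + f = 94²/(6.3 × 0.056) + 94 = 8836/0.3528 + 94 ≈ 25139.4 mm ≈ 25.14 m.
Far limit Df = s·(H − f)/(H − s) = 1380 × (25139.4 − 94) / (25139.4 − 1380) = 1380 × 25045.4 / 23759.4 ≈ 1454.7 mm ≈ 1.45 m.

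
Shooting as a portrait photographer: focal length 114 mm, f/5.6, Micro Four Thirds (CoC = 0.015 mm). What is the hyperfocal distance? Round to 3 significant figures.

155 m

Hyperfocal distance H = f²/(N·c) + f = 114²/(5.6 × 0.015) + 114 = 12996/0.084 + 114 ≈ 154828.3 mm ≈ 155 m.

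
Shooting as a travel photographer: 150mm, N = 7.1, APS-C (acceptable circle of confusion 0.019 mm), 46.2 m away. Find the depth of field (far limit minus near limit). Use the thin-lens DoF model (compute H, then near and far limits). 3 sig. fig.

Hyperfocal distance H = f²/(N·c) + f = 150²/(7.1 × 0.019) + 150 = 22500/0.1349 + 150 ≈ 166940.2 mm ≈ 166.9 m.
Near limit Dn = s·(H − f)/(H + s − 2f) = 46200 × (166940.2 − 150) / (166940.2 + 46200 − 2 × 150) = 46200 × 166790.2 / 212840.2 ≈ 36204 mm.
Far limit Df = s·(H − f)/(H − s) = 46200 × (166940.2 − 150) / (166940.2 − 46200) = 46200 × 166790.2 / 120740.2 ≈ 63821 mm.
Depth of field = Df − Dn = 63821 − 36204 ≈ 27617 mm ≈ 27.6 m.

27.6 m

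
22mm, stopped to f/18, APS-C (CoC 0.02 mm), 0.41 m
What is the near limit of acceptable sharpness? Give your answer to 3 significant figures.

318 mm

Hyperfocal distance H = f²/(N·c) + f = 22²/(18 × 0.02) + 22 = 484/0.36 + 22 ≈ 1366.4 mm ≈ 1.366 m.
Near limit Dn = s·(H − f)/(H + s − 2f) = 410 × (1366.4 − 22) / (1366.4 + 410 − 2 × 22) = 410 × 1344.4 / 1732.4 ≈ 318.18 mm.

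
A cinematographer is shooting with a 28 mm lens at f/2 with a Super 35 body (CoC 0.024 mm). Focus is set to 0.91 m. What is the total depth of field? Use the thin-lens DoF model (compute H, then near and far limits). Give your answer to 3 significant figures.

Hyperfocal distance H = f²/(N·c) + f = 28²/(2 × 0.024) + 28 = 784/0.048 + 28 ≈ 16361.3 mm ≈ 16.36 m.
Near limit Dn = s·(H − f)/(H + s − 2f) = 910 × (16361.3 − 28) / (16361.3 + 910 − 2 × 28) = 910 × 16333.3 / 17215.3 ≈ 863.378 mm.
Far limit Df = s·(H − f)/(H − s) = 910 × (16361.3 − 28) / (16361.3 − 910) = 910 × 16333.3 / 15451.3 ≈ 961.945 mm.
Depth of field = Df − Dn = 961.945 − 863.378 ≈ 98.567 mm.

98.6 mm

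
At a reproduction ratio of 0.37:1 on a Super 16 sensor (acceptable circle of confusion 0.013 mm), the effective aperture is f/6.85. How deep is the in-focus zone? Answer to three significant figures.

At magnification m, DoF ≈ 2·N_eff·c/m² = 2 × 6.85 × 0.013 / 0.37² = 0.1781 / 0.1369 ≈ 1.3 mm.

1.30 mm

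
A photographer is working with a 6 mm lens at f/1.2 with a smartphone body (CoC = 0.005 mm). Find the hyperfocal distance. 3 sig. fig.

6.01 m

Hyperfocal distance H = f²/(N·c) + f = 6²/(1.2 × 0.005) + 6 = 36/0.006 + 6 ≈ 6006.0 mm ≈ 6.01 m.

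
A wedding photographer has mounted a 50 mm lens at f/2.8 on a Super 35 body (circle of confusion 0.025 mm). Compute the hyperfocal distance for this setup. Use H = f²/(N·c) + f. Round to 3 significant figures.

Hyperfocal distance H = f²/(N·c) + f = 50²/(2.8 × 0.025) + 50 = 2500/0.07 + 50 ≈ 35764.3 mm ≈ 35.8 m.

35.8 m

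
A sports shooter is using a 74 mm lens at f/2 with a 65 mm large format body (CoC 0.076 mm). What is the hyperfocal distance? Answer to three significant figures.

Hyperfocal distance H = f²/(N·c) + f = 74²/(2 × 0.076) + 74 = 5476/0.152 + 74 ≈ 36100.3 mm ≈ 36.1 m.

36.1 m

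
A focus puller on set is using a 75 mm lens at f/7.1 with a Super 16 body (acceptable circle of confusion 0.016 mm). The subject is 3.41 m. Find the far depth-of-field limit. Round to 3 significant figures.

3.66 m

Hyperfocal distance H = f²/(N·c) + f = 75²/(7.1 × 0.016) + 75 = 5625/0.1136 + 75 ≈ 49590.8 mm ≈ 49.59 m.
Far limit Df = s·(H − f)/(H − s) = 3410 × (49590.8 − 75) / (49590.8 − 3410) = 3410 × 49515.8 / 46180.8 ≈ 3656.3 mm ≈ 3.66 m.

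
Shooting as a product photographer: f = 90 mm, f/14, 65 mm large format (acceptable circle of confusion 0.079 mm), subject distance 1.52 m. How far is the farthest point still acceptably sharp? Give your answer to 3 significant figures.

1.89 m

Hyperfocal distance H = f²/(N·c) + f = 90²/(14 × 0.079) + 90 = 8100/1.106 + 90 ≈ 7413.7 mm ≈ 7.414 m.
Far limit Df = s·(H − f)/(H − s) = 1520 × (7413.7 − 90) / (7413.7 − 1520) = 1520 × 7323.7 / 5893.7 ≈ 1888.8 mm ≈ 1.89 m.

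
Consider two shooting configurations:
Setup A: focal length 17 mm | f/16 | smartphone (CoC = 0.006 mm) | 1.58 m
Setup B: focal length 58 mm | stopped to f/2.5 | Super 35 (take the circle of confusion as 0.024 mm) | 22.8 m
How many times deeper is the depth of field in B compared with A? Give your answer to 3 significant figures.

9.86

Setup A: H = 17²/(16×0.006) + 17 ≈ 3027.4 mm; DoF = Df − Dn = 3286.2 − 1040.0 ≈ 2246.2 mm.
Setup B: H = 58²/(2.5×0.024) + 58 ≈ 56124.7 mm; DoF = Df − Dn = 38360 − 16221 ≈ 22139 mm.
Ratio = 22139 / 2246.2 ≈ 9.86.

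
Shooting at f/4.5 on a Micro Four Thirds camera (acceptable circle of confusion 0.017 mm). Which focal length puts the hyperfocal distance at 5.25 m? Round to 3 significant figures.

20.0 mm

From H = f²/(N·c) + f, with f ≪ H: f ≈ √(H·N·c) = √(5250 × 4.5 × 0.017) = √401.63 ≈ 20.04 mm.
The +f correction barely moves this — solving exactly, f² + N·c·f − N·c·H = 0 ⇒ f = (−N·c + √((N·c)² + 4·N·c·H))/2 = (−0.0765 + √1606.5)/2 ≈ 20.002 mm, so f ≈ 20.0 mm.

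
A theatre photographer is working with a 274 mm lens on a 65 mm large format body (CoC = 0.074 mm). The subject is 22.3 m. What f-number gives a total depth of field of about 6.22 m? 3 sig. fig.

f/6.30

Write h = H − f = f²/(N·c). The thin-lens limits are Dn = s·h/(h + (s−f)) and Df = s·h/(h − (s−f)), so DoF = Df − Dn = 2·s·(s−f)·h / (h² − (s−f)²).
That is a quadratic in h: DoF·h² − 2·s·(s−f)·h − DoF·(s−f)² = 0 ⇒ h = (s−f)·(s + √(s² + DoF²)) / DoF = 22026 × (22300 + √(22300² + 6220²)) / 6220 = 22026 × (22300 + 23151.2) / 6220 ≈ 160950 mm.
Then N = f²/(c·h) = 274² / (0.074 × 160950) = 75076 / 11910 ≈ 6.30.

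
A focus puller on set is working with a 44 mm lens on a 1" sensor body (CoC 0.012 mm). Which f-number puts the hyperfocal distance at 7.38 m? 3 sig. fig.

f/22

Rearrange H = f²/(N·c) + f for N: N = f² / ((H − f)·c).
N = 44² / ((7380 − 44) × 0.012) = 1936 / 88.03 ≈ 22.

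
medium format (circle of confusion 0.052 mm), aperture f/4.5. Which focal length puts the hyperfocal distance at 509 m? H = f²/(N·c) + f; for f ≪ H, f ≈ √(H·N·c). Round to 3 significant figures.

From H = f²/(N·c) + f, with f ≪ H: f ≈ √(H·N·c) = √(509000 × 4.5 × 0.052) = √119106 ≈ 345.1 mm.
The +f correction barely moves this — solving exactly, f² + N·c·f − N·c·H = 0 ⇒ f = (−N·c + √((N·c)² + 4·N·c·H))/2 = (−0.234 + √476424)/2 ≈ 345.00 mm, so f ≈ 345 mm.

345 mm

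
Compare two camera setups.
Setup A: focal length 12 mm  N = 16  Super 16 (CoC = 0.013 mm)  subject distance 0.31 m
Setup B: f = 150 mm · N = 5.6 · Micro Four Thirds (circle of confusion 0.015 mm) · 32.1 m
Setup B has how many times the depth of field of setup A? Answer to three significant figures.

23.7

Setup A: H = 12²/(16×0.013) + 12 ≈ 704.3 mm; DoF = Df − Dn = 544.28 − 216.72 ≈ 327.56 mm.
Setup B: H = 150²/(5.6×0.015) + 150 ≈ 268007.1 mm; DoF = Df − Dn = 36447.5 − 28679.2 ≈ 7768.3 mm.
Ratio = 7768.3 / 327.56 ≈ 23.7.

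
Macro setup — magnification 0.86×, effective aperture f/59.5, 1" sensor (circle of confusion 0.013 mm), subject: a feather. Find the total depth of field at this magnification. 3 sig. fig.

2.09 mm

At magnification m, DoF ≈ 2·N_eff·c/m² = 2 × 59.5 × 0.013 / 0.86² = 1.547 / 0.7396 ≈ 2.09 mm.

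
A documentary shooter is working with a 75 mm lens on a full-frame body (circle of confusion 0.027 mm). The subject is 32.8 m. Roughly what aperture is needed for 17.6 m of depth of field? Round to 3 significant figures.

Write h = H − f = f²/(N·c). The thin-lens limits are Dn = s·h/(h + (s−f)) and Df = s·h/(h − (s−f)), so DoF = Df − Dn = 2·s·(s−f)·h / (h² − (s−f)²).
That is a quadratic in h: DoF·h² − 2·s·(s−f)·h − DoF·(s−f)² = 0 ⇒ h = (s−f)·(s + √(s² + DoF²)) / DoF = 32725 × (32800 + √(32800² + 17600²)) / 17600 = 32725 × (32800 + 37223.6) / 17600 ≈ 130200 mm.
Then N = f²/(c·h) = 75² / (0.027 × 130200) = 5625 / 3515.4 ≈ 1.60.

f/1.60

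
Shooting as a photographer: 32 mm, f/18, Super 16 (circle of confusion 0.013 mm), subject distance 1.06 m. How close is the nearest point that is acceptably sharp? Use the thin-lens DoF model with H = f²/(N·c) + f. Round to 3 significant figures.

Hyperfocal distance H = f²/(N·c) + f = 32²/(18 × 0.013) + 32 = 1024/0.234 + 32 ≈ 4408.1 mm ≈ 4.408 m.
Near limit Dn = s·(H − f)/(H + s − 2f) = 1060 × (4408.1 − 32) / (4408.1 + 1060 − 2 × 32) = 1060 × 4376.1 / 5404.1 ≈ 858.36 mm ≈ 0.858 m.

0.858 m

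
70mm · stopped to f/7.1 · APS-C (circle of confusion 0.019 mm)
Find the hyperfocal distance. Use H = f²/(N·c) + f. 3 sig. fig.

36.4 m

Hyperfocal distance H = f²/(N·c) + f = 70²/(7.1 × 0.019) + 70 = 4900/0.1349 + 70 ≈ 36393.2 mm ≈ 36.4 m.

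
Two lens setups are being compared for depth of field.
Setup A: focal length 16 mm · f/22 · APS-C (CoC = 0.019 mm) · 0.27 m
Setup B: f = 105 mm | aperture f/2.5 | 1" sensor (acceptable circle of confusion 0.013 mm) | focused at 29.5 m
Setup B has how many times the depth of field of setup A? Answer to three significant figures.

Setup A: H = 16²/(22×0.019) + 16 ≈ 628.4 mm; DoF = Df − Dn = 461.33 − 190.85 ≈ 270.48 mm.
Setup B: H = 105²/(2.5×0.013) + 105 ≈ 339335.8 mm; DoF = Df − Dn = 32298.7 − 27147.6 ≈ 5151.1 mm.
Ratio = 5151.1 / 270.48 ≈ 19.0.

19.0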